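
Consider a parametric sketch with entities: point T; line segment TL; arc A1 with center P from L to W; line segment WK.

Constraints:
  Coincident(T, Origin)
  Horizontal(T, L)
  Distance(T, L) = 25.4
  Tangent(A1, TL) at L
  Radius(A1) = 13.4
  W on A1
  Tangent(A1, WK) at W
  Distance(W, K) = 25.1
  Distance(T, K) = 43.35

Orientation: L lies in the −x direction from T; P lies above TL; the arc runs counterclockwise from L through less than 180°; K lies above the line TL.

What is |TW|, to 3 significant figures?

19.7

T is at the origin; T and L share the same y with |TL| = 25.4 and L on the −x side, so L = (-25.4, 0.00). Tangency of A1 to TL means the radius PL is perpendicular to TL, so P = L + (0, 13.4) = (-25.4, 13.4). Since PW ⟂ WK (tangency), |PK| = √(13.4² + 25.1²) = 28.5 regardless of where W sits on A1. So K lies on both circle(T, 43.35) and circle(P, 28.5); the above-TL intersection is K = (-16.0, 40.3). W is the foot of the tangent from K: W = (-12.2, 15.5).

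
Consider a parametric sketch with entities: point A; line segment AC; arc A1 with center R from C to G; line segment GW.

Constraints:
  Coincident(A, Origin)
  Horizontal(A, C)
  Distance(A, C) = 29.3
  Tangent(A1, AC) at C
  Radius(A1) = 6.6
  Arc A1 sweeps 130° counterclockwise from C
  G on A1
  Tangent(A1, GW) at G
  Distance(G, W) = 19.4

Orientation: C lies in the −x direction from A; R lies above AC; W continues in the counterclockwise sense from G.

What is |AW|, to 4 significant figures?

44.82

A is at the origin; AC is horizontal with |AC| = 29.3 and C on the −x side, so C = (-29.30, 0.000). Since A1 is tangent to AC there, RC ⟂ AC, so R = C + (0, 6.6) = (-29.30, 6.600). On A1, C sits at bearing -90° from R; a 130° counterclockwise sweep puts G at bearing 40°, so G = R + 6.6·(cos 40°, sin 40°) = (-24.24, 10.84). A1 meets GW tangentially, so RG is at right angles to GW, so GW runs along (−sin 40°, cos 40°); with |GW| = 19.4, W = (-36.71, 25.70). Then |AW| = |W − A| = 44.82.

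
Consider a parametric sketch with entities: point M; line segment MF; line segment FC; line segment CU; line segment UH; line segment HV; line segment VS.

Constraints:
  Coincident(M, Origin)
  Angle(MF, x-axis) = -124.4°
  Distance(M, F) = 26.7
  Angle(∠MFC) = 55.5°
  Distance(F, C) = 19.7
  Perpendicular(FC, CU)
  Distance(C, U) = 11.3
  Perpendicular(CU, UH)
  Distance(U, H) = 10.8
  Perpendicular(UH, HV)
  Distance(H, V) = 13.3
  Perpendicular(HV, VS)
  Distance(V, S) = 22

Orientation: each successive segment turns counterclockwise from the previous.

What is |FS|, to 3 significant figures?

31.0

M is at the origin; MF runs at -124.4° with length 26.7, so F = (-15.1, -22.0). ∠MFC = 55.5° gives FC at 0.100° from the x-axis; with |FC| = 19.7, C = (4.62, -22.0). FC ⟂ CU, so CU runs at 90.1°; with |CU| = 11.3, U = (4.60, -10.7). CU ⟂ UH, so UH runs at -180°; with |UH| = 10.8, H = (-6.20, -10.7). The perpendicularity gives HV at right angles to UH, so HV runs at -89.9°; with |HV| = 13.3, V = (-6.18, -24.0). The perpendicularity gives VS at right angles to HV, so VS runs at 0.100°; with |VS| = 22.0, S = (15.8, -24.0). Then |FS| = |S − F| = 31.0.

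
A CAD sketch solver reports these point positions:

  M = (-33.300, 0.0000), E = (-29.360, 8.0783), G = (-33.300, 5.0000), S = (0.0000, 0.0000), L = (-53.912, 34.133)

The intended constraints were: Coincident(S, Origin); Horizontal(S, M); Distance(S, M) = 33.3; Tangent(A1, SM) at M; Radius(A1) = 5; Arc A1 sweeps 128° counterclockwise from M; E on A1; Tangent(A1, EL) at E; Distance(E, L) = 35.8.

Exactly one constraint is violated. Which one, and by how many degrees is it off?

Tangent(A1, EL) at E — off by 5.30°.

S = (0.00, 0.00) ✓; S.y = 0.00, M.y = 0.00 ✓; |SM| = 33.30 ✓; ∠(GM, MS) = 90.00° ✓; |GM| = 5.000 ✓; bearing(G→E) − bearing(G→M) = 128.0° ✓; |GE| = 5.000 ✓; ∠(GE, EL) = 84.70° ✗; |EL| = 35.80 ✓.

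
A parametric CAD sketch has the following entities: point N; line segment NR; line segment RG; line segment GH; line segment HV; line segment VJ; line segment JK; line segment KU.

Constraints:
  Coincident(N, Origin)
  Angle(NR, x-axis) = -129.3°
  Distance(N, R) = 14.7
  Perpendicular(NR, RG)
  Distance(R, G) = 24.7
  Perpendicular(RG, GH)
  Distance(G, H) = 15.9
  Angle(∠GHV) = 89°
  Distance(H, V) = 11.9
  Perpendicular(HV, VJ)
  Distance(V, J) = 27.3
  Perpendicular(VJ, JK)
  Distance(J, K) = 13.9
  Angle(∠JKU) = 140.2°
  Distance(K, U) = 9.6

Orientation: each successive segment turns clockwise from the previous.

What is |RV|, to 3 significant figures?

20.3

N is at the origin; NR runs at -129.3° with length 14.7, so R = (-9.31, -11.4). The perpendicularity gives RG at right angles to NR, so RG runs at 141°; with |RG| = 24.7, G = (-28.4, 4.27). RG ⟂ GH, so GH runs at 50.7°; with |GH| = 15.9, H = (-18.4, 16.6). ∠GHV = 89.0° gives HV at -40.3° from the x-axis; with |HV| = 11.9, V = (-9.28, 8.88). Then |RV| = |V − R| = 20.3.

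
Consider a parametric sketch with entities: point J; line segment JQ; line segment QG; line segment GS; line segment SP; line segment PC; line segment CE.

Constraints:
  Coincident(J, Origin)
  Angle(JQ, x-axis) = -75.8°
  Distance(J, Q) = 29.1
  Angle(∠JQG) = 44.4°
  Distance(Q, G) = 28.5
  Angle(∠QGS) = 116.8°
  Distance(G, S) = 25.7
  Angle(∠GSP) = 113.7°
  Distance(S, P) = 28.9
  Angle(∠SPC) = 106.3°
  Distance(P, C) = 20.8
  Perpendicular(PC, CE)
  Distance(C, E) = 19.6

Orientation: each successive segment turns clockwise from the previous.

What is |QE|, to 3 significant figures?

21.6

∠SPC = 106.3° gives PC at -54.6° from the x-axis; with |PC| = 20.8, C = (24.2, 4.76). The perpendicularity gives CE at right angles to PC, so CE runs at -145°; with |CE| = 19.6, E = (8.25, -6.60). Then |QE| = |E − Q| = 21.6.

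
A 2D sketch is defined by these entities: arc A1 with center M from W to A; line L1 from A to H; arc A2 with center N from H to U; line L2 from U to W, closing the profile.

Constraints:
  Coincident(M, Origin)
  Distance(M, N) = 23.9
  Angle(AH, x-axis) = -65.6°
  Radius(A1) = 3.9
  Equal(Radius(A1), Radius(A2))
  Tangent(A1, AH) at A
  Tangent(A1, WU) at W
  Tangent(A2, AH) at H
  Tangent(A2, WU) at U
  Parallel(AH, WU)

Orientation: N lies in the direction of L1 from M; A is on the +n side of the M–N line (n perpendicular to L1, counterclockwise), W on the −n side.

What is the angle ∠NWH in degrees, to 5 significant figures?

8.8068°

Tangency of A1 to both parallel lines with radius 3.9 puts A and W at M ± 3.9·n: A = (3.5517, 1.6111), W = (-3.5517, -1.6111). Equal radii place H and U the same way about N: H = N + 3.9·n = (13.425, -20.154), U = N − 3.9·n = (6.3215, -23.376). Then cos ∠NWH = WN·WH / (|WN||WH|), giving 8.8068°.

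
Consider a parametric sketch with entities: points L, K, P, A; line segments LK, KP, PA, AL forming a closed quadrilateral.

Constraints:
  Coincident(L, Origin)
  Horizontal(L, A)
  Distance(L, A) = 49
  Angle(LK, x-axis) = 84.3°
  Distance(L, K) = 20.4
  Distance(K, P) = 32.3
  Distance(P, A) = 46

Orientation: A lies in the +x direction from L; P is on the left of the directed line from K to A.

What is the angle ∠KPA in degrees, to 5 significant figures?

79.516°

Checks: |KP| = 32.30 ✓; |PA| = 46.00 ✓.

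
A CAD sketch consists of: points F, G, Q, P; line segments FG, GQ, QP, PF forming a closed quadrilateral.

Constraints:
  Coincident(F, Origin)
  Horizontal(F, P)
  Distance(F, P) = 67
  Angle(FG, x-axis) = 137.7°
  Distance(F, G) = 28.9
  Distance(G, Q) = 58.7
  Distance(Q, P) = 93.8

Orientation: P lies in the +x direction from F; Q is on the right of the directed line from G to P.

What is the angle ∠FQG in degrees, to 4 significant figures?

28.03°

Checks: |GQ| = 58.70 ✓; |QP| = 93.80 ✓.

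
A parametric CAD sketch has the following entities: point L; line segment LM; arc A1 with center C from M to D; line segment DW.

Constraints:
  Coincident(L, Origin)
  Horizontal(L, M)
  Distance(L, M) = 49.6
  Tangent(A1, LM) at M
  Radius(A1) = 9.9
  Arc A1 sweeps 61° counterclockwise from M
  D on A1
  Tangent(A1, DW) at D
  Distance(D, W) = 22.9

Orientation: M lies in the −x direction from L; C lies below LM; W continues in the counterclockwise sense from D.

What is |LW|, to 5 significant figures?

73.773

L is at the origin; L and M share the same y with |LM| = 49.6 and M on the −x side, so M = (-49.600, 0.0000). Tangency of A1 to LM means the radius CM is perpendicular to LM, so C = M + (0, -9.9) = (-49.600, -9.9000). On A1, M sits at bearing 90° from C; a 61° counterclockwise sweep puts D at bearing 151°, so D = C + 9.9·(cos 151°, sin 151°) = (-58.259, -5.1004). The tangent condition forces CD to be normal to DW, so DW runs along (−sin 151°, cos 151°); with |DW| = 22.9, W = (-69.361, -25.129). Then |LW| = |W − L| = 73.773.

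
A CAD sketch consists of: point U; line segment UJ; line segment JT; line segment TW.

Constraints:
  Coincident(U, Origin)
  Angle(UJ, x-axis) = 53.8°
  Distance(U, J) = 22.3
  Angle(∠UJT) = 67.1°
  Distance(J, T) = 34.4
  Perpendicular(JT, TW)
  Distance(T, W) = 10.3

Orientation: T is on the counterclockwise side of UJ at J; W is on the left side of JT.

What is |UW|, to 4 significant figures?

27.69

∠UJT = 67.1°, so JT runs at 53.8° + (180° − 67.1°) = 166.7° from the x-axis; with |JT| = 34.4, T = J + 34.4·(cos 166.7°, sin 166.7°) = (-20.31, 25.91). JT is perpendicular to TW; with |TW| = 10.3 on the left of JT, W = T + 10.3·(-0.2300, -0.9732) = (-22.68, 15.89). Then |UW| = |W − U| = 27.69.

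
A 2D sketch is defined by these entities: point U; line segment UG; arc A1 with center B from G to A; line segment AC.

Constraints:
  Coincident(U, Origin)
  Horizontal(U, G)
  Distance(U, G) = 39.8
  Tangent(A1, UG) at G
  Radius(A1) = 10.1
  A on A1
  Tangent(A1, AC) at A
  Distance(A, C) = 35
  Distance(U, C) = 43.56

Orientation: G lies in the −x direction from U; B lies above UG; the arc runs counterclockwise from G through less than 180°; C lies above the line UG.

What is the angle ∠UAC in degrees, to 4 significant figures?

82.32°

Checks: U = (0.00, 0.00) ✓; ∠(BG, GU) = 90.00° ✓; |BG| = 10.10 ✓; |BA| = 10.10 ✓; ∠(BA, AC) = 90.00° ✓; |AC| = 35.00 ✓; |UC| = 43.56 ✓.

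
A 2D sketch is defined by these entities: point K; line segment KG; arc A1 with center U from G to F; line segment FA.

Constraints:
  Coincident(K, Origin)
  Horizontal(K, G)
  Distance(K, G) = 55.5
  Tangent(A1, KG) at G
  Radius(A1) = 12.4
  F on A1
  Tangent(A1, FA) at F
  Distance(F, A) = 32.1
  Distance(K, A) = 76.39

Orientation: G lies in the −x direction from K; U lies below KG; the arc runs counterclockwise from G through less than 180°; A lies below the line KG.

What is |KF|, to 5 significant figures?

69.268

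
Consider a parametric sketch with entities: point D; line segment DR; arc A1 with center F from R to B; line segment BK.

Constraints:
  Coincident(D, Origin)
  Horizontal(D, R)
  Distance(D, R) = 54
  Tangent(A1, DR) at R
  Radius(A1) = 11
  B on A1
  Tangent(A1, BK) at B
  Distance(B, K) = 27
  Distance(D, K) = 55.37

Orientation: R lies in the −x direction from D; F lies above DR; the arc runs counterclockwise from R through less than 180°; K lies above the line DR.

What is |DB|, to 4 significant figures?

44.22

Checks: |FB| = 11.00 ✓; ∠(FB, BK) = 90.00° ✓; |BK| = 27.00 ✓; |DK| = 55.37 ✓.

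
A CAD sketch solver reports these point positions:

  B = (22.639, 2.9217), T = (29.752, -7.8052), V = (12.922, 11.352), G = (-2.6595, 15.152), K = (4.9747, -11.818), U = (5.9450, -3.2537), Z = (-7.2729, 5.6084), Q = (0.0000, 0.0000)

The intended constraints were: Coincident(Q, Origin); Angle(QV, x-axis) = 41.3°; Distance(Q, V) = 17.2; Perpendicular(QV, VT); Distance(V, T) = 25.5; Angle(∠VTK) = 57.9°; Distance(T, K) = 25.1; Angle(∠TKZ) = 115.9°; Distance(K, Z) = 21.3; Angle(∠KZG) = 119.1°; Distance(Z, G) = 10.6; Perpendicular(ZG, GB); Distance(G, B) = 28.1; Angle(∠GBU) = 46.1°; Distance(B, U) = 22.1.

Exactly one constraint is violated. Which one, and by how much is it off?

Distance(B, U) = 22.1 — off by 4.30.

Q = (0.00, 0.00) ✓; QV at 41.30° ✓; |QV| = 17.20 ✓; ∠(QV, VT) = 90.00° ✓; |VT| = 25.50 ✓; ∠VTK = 57.90° ✓; |TK| = 25.10 ✓; ∠TKZ = 115.9° ✓; |KZ| = 21.30 ✓; ∠KZG = 119.1° ✓; |ZG| = 10.60 ✓; ∠(ZG, GB) = 90.00° ✓; |GB| = 28.10 ✓; ∠GBU = 46.10° ✓; |BU| = 17.80 ✗.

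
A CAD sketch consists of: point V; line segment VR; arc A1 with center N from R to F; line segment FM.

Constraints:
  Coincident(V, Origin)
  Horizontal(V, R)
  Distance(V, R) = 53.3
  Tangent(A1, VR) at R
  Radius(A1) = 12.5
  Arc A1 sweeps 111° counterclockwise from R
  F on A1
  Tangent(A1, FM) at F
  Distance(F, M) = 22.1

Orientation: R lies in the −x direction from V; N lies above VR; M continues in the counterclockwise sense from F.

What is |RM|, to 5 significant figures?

37.798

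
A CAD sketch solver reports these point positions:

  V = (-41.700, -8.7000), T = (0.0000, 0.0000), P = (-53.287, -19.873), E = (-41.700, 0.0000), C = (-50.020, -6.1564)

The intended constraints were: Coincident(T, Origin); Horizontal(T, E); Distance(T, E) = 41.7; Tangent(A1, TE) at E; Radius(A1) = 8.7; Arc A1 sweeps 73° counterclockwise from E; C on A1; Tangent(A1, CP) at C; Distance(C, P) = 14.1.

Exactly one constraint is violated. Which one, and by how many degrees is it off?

Tangent(A1, CP) at C — off by 3.60°.

T = (0.00, 0.00) ✓; T.y = 0.00, E.y = 0.00 ✓; |TE| = 41.70 ✓; ∠(VE, ET) = 90.00° ✓; |VE| = 8.700 ✓; bearing(V→C) − bearing(V→E) = 73.00° ✓; |VC| = 8.700 ✓; ∠(VC, CP) = 86.40° ✗; |CP| = 14.10 ✓.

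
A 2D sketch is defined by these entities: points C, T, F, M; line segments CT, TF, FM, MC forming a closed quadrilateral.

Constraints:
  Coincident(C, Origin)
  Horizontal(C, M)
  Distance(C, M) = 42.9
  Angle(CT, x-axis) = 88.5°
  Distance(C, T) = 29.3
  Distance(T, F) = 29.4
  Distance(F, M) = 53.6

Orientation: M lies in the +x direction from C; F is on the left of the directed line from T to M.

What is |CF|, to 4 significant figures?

54.18

Checks: |TF| = 29.40 ✓; |FM| = 53.60 ✓.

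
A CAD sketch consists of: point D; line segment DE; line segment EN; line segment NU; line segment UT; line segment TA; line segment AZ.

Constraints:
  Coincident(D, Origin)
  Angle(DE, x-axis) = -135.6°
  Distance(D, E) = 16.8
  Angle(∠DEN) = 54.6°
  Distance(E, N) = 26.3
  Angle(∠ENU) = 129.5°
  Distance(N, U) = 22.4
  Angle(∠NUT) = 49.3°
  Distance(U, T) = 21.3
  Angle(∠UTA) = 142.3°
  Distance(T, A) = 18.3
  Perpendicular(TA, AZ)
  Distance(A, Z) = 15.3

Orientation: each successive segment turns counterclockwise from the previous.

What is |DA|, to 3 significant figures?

9.59

∠NUT = 49.3° gives UT at 171° from the x-axis; with |UT| = 21.3, T = (9.93, 1.41). ∠UTA = 142.3° gives TA at -151° from the x-axis; with |TA| = 18.3, A = (-6.12, -7.38). Then |DA| = |A − D| = 9.59.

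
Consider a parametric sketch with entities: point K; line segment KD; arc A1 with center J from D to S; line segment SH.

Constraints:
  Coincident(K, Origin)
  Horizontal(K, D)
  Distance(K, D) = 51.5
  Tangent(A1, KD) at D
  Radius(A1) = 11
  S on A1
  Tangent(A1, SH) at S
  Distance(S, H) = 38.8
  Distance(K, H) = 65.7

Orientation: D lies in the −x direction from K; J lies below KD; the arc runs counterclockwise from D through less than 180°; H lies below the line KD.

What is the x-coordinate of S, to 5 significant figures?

-61.120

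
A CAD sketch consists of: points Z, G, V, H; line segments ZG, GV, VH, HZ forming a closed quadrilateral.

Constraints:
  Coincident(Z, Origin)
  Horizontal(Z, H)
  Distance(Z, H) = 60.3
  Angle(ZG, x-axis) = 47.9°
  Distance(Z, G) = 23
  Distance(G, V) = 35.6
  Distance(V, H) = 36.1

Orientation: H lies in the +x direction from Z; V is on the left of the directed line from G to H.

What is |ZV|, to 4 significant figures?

57.72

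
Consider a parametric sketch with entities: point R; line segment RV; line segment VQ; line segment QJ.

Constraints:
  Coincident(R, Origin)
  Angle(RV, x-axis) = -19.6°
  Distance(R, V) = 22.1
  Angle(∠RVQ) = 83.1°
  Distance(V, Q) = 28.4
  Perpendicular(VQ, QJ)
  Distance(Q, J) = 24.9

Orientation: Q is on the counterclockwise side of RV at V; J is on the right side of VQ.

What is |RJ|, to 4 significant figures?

53.45

∠RVQ = 83.1°, so VQ runs at -19.6° + (180° − 83.1°) = 77.30° from the x-axis; with |VQ| = 28.4, Q = V + 28.4·(cos 77.30°, sin 77.30°) = (27.06, 20.29). The perpendicularity gives QJ at right angles to VQ; with |QJ| = 24.9 on the right of VQ, J = Q + 24.9·(0.9755, -0.2198) = (51.35, 14.82). Then |RJ| = |J − R| = 53.45.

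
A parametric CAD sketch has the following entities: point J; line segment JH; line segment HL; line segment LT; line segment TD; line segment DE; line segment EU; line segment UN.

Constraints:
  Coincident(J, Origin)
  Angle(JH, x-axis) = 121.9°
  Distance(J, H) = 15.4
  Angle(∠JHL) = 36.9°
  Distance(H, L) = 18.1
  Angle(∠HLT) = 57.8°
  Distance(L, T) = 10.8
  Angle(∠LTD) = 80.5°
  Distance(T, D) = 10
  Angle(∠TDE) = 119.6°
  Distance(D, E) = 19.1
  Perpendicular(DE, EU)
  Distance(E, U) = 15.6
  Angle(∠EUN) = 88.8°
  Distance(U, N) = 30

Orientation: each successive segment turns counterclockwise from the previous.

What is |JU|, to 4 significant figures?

25.12

J is at the origin; JH runs at 121.9° with length 15.4, so H = (-8.138, 13.07). ∠JHL = 36.9° gives HL at -95.00° from the x-axis; with |HL| = 18.1, L = (-9.715, -4.957). ∠HLT = 57.8° gives LT at 27.20° from the x-axis; with |LT| = 10.8, T = (-0.1098, -0.02030). ∠LTD = 80.5° gives TD at 126.7° from the x-axis; with |TD| = 10.0, D = (-6.086, 7.997). ∠TDE = 119.6° gives DE at -172.9° from the x-axis; with |DE| = 19.1, E = (-25.04, 5.637). DE is perpendicular to EU, so EU runs at -82.90°; with |EU| = 15.6, U = (-23.11, -9.844). Then |JU| = |U − J| = 25.12.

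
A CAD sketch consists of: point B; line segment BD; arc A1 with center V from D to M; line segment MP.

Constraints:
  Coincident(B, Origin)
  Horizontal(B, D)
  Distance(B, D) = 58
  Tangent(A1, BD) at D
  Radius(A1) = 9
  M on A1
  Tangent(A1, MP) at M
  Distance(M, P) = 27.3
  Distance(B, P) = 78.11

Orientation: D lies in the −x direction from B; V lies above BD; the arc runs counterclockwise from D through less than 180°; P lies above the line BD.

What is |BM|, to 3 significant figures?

53.5

B is at the origin; B and D share the same y with |BD| = 58.0 and D on the −x side, so D = (-58.0, 0.00). The tangent condition forces VD to be normal to BD, so V = D + (0, 9) = (-58.0, 9.00). Since VM ⟂ MP (tangency), |VP| = √(9.0² + 27.3²) = 28.7 regardless of where M sits on A1. So P lies on both circle(B, 78.11) and circle(V, 28.7); the above-BD intersection is P = (-69.7, 35.3). M is the foot of the tangent from P: M = (-51.3, 15.1).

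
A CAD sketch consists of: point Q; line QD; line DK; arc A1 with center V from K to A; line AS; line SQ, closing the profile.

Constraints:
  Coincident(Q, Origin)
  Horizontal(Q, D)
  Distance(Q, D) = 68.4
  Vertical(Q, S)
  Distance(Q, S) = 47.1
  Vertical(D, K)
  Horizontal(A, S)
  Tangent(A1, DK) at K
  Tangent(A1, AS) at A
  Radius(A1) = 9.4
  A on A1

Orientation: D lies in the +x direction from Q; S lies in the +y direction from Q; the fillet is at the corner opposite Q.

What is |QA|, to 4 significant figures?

75.49

The virtual corner opposite Q is at (68.40, 47.10). The tangent condition forces VK to be normal to DK and since A1 is tangent to AS there, VA ⟂ AS, with radius 9.4, so the center V sits 9.4 in from both sides at V = (59.00, 37.70). That places the tangent points at K = (68.40, 37.70) on DK and A = (59.00, 47.10) on AS. Then |QA| = |A − Q| = 75.49.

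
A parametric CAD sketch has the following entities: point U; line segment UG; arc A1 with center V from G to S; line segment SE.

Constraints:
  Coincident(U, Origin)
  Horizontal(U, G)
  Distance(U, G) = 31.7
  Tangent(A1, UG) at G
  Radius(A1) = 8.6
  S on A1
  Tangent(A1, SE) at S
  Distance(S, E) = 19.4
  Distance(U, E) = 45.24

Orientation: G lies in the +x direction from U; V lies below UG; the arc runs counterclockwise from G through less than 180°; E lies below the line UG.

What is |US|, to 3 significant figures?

27.5

U is at the origin; UG is horizontal with |UG| = 31.7 and G on the +x side, so G = (31.7, 0.00). Since A1 is tangent to UG there, VG ⟂ UG, so V = G + (0, -8.6) = (31.7, -8.60). Since VS ⟂ SE (tangency), |VE| = √(8.6² + 19.4²) = 21.2 regardless of where S sits on A1. So E lies on both circle(U, 45.24) and circle(V, 21.2); the below-UG intersection is E = (34.1, -29.7). S is the foot of the tangent from E: S = (24.3, -13.0).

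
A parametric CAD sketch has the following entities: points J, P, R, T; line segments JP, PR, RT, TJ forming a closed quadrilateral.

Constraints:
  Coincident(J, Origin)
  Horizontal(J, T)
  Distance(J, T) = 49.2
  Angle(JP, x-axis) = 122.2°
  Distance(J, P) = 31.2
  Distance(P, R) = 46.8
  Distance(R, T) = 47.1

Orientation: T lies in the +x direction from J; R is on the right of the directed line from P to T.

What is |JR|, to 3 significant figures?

16.0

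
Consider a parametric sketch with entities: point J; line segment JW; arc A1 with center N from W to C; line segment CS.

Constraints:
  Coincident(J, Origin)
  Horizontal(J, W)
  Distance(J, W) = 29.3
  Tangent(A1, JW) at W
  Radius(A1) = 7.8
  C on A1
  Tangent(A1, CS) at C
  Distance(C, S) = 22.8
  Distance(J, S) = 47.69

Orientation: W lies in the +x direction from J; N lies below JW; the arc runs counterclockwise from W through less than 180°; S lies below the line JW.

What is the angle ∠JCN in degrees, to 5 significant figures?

115.71°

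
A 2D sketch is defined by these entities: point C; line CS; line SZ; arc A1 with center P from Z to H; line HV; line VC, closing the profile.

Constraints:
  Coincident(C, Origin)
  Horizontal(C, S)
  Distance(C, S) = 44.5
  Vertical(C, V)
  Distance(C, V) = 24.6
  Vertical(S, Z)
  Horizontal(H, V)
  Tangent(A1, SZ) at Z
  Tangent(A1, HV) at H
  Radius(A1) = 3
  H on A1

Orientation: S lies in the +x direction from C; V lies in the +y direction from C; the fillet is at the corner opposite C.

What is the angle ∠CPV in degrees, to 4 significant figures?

31.63°

C is at the origin; CS is horizontal with |CS| = 44.5 and S on the +x side, so S = (44.50, 0.000). C and V share the same x with |CV| = 24.6 and V on the +y side, so V = (0.000, 24.60). The virtual corner opposite C is at (44.50, 24.60). The tangent condition forces PZ to be normal to SZ and A1 meets HV tangentially, so PH is at right angles to HV, with radius 3.0, so the center P sits 3.0 in from both sides at P = (41.50, 21.60). Then cos ∠CPV = PC·PV / (|PC||PV|), giving 31.63°.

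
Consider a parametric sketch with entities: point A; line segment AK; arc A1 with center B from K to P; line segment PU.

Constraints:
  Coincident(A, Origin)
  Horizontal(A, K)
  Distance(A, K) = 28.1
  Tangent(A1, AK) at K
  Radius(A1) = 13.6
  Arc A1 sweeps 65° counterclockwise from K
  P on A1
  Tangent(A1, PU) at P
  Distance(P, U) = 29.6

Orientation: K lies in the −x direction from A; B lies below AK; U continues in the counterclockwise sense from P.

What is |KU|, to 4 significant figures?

42.65

A is at the origin; A and K share the same y with |AK| = 28.1 and K on the −x side, so K = (-28.10, 0.000). Tangency of A1 to AK means the radius BK is perpendicular to AK, so B = K + (0, -13.6) = (-28.10, -13.60). On A1, K sits at bearing 90° from B; a 65° counterclockwise sweep puts P at bearing 155°, so P = B + 13.6·(cos 155°, sin 155°) = (-40.43, -7.852). Tangency of A1 to PU means the radius BP is perpendicular to PU, so PU runs along (−sin 155°, cos 155°); with |PU| = 29.6, U = (-52.94, -34.68). Then |KU| = |U − K| = 42.65.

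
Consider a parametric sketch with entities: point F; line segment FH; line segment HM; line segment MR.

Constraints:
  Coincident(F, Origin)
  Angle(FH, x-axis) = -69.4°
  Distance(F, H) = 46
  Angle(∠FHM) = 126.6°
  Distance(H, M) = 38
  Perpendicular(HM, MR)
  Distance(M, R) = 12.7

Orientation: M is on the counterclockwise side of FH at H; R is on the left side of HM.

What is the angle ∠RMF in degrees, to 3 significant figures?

60.6°

F is at the origin; FH runs at -69.4° with length 46.0, so H = 46.0·(cos -69.4°, sin -69.4°) = (16.2, -43.1). ∠FHM = 126.6°, so HM runs at -69.4° + (180° − 126.6°) = -16.0° from the x-axis; with |HM| = 38.0, M = H + 38.0·(cos -16.0°, sin -16.0°) = (52.7, -53.5). HM is perpendicular to MR; with |MR| = 12.7 on the left of HM, R = M + 12.7·(0.276, 0.961) = (56.2, -41.3). Then cos ∠RMF = MR·MF / (|MR||MF|), giving 60.6°.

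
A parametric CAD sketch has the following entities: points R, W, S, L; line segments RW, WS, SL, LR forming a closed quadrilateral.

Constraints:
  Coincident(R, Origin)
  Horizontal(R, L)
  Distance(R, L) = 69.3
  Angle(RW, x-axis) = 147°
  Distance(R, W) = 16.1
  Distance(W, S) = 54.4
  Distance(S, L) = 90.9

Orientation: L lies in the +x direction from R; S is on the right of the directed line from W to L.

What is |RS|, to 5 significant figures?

46.439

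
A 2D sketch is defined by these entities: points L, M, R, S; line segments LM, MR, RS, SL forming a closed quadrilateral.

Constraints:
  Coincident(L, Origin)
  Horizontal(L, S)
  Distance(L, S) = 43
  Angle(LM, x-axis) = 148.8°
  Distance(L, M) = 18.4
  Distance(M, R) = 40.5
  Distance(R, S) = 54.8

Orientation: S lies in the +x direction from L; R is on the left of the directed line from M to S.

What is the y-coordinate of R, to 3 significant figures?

42.3

L is at the origin; L and S share the same y with |LS| = 43.0 and S in +x, so S = (43.0, 0). LM runs at 148.8° with |LM| = 18.4, so M = (-15.7, 9.53). R is determined by |MR| = 40.5 and |RS| = 54.8 together: it lies at the intersection of circle(M, 40.5) and circle(S, 54.8). With |MS| = 59.5, the foot of the radical line on MS is 18.3 from M and the perpendicular offset is √(40.5² − 18.3²) = 36.1. Taking the left-of-MS solution: R = (8.11, 42.3).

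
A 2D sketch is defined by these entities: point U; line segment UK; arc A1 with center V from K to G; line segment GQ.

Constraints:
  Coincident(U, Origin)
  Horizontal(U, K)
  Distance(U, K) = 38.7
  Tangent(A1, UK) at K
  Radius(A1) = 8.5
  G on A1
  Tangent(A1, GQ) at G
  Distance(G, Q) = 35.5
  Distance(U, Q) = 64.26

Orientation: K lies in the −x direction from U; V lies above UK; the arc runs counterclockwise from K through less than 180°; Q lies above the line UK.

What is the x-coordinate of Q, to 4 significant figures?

-46.73

Checks: |VG| = 8.500 ✓; ∠(VG, GQ) = 90.00° ✓; |GQ| = 35.50 ✓; |UQ| = 64.26 ✓.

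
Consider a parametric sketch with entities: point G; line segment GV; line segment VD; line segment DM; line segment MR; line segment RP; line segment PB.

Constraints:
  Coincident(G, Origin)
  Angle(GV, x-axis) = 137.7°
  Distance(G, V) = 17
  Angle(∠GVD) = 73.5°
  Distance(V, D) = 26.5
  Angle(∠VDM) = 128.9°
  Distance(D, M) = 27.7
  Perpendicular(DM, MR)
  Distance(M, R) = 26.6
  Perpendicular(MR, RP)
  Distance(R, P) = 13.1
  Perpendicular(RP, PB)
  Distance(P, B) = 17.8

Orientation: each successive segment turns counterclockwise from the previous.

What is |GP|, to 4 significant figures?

15.53

The perpendicularity gives MR at right angles to DM, so MR runs at 25.30°; with |MR| = 26.6, R = (11.78, -26.09). MR is perpendicular to RP, so RP runs at 115.3°; with |RP| = 13.1, P = (6.181, -14.25). Then |GP| = |P − G| = 15.53.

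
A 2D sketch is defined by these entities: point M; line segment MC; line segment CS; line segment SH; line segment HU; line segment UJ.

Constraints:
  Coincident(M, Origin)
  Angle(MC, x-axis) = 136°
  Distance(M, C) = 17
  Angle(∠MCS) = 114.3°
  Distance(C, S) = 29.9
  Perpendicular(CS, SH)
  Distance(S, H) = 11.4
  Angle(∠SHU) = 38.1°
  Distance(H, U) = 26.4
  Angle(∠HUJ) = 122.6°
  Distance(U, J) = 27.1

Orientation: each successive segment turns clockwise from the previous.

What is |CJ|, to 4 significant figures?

41.60

M is at the origin; MC runs at 136.0° with length 17.0, so C = (-12.23, 11.81). ∠MCS = 114.3° gives CS at 70.30° from the x-axis; with |CS| = 29.9, S = (-2.150, 39.96). CS ⟂ SH, so SH runs at -19.70°; with |SH| = 11.4, H = (8.583, 36.12). ∠SHU = 38.1° gives HU at -161.6° from the x-axis; with |HU| = 26.4, U = (-16.47, 27.78). ∠HUJ = 122.6° gives UJ at 141.0° from the x-axis; with |UJ| = 27.1, J = (-37.53, 44.84). Then |CJ| = |J − C| = 41.60.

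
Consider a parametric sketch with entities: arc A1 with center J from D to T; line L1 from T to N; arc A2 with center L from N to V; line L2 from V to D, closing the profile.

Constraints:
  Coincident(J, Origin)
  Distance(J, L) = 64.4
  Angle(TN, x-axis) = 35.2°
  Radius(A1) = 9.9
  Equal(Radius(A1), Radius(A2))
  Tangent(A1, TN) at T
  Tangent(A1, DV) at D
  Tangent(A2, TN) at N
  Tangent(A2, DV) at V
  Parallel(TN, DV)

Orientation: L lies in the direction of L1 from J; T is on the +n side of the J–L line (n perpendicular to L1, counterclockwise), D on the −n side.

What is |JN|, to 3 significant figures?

65.2

The slot axis is L1's direction at 35.2°, so u = (cos 35.2°, sin 35.2°) = (0.817, 0.576) and n = (−sin 35.2°, cos 35.2°) = (-0.576, 0.817). J is at the origin and L lies 64.4 along u from J, so L = 64.4·u = (52.6, 37.1). Tangency of A1 to both parallel lines with radius 9.9 puts T and D at J ± 9.9·n: T = (-5.71, 8.09), D = (5.71, -8.09). Equal radii place N and V the same way about L: N = L + 9.9·n = (46.9, 45.2), V = L − 9.9·n = (58.3, 29.0). Then |JN| = |N − J| = 65.2.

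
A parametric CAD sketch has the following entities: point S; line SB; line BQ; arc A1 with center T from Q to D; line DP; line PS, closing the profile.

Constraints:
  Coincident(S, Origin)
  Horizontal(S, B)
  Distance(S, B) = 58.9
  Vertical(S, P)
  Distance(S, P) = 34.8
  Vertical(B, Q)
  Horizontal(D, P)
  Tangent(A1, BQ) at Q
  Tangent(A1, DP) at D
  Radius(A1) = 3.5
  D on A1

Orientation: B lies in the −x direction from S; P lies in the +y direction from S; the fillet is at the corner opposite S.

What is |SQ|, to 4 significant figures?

66.70

S is at the origin; SB is horizontal with |SB| = 58.9 and B on the −x side, so B = (-58.90, 0.000). S and P share the same x with |SP| = 34.8 and P on the +y side, so P = (0.000, 34.80). The virtual corner opposite S is at (-58.90, 34.80). Tangency of A1 to BQ means the radius TQ is perpendicular to BQ and the tangent condition forces TD to be normal to DP, with radius 3.5, so the center T sits 3.5 in from both sides at T = (-55.40, 31.30). That places the tangent points at Q = (-58.90, 31.30) on BQ and D = (-55.40, 34.80) on DP. Then |SQ| = |Q − S| = 66.70.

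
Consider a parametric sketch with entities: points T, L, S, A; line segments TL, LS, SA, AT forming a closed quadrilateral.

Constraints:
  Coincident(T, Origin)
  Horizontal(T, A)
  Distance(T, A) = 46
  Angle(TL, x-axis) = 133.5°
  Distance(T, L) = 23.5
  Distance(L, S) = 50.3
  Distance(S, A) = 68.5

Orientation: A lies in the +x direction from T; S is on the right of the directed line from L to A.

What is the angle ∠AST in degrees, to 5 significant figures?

38.268°

T is at the origin; T and A share the same y with |TA| = 46.0 and A in +x, so A = (46.0, 0). TL runs at 133.5° with |TL| = 23.5, so L = (-16.176, 17.046). S is determined by |LS| = 50.3 and |SA| = 68.5 together: it lies at the intersection of circle(L, 50.3) and circle(A, 68.5). With |LA| = 64.471, the foot of the radical line on LA is 15.467 from L and the perpendicular offset is √(50.3² − 15.467²) = 47.863. Taking the right-of-LA solution: S = (-13.915, -33.203).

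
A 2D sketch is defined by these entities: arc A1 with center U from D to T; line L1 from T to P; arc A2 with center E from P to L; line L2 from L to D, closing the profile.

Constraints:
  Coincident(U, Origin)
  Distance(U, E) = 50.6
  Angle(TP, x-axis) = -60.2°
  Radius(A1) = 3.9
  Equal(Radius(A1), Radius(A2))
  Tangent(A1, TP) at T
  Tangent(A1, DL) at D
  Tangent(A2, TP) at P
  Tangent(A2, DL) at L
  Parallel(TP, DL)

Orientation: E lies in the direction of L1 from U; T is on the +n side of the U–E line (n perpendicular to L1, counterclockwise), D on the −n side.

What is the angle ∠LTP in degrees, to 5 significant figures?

8.7632°

The slot axis is L1's direction at -60.2°, so u = (cos -60.2°, sin -60.2°) = (0.49697, -0.86777) and n = (−sin -60.2°, cos -60.2°) = (0.86777, 0.49697). U is at the origin and E lies 50.6 along u from U, so E = 50.6·u = (25.147, -43.909). Tangency of A1 to both parallel lines with radius 3.9 puts T and D at U ± 3.9·n: T = (3.3843, 1.9382), D = (-3.3843, -1.9382). Equal radii place P and L the same way about E: P = E + 3.9·n = (28.531, -41.971), L = E − 3.9·n = (21.763, -45.847). Then cos ∠LTP = TL·TP / (|TL||TP|), giving 8.7632°.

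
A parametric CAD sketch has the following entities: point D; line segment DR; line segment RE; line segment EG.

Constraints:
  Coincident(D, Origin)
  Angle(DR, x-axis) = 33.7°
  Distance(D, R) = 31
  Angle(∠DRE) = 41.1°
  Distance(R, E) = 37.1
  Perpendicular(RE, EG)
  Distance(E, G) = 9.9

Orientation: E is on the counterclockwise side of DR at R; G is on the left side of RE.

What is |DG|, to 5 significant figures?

17.279

D is at the origin; DR runs at 33.7° with length 31.0, so R = 31.0·(cos 33.7°, sin 33.7°) = (25.791, 17.200). ∠DRE = 41.1°, so RE runs at 33.7° + (180° − 41.1°) = 172.60° from the x-axis; with |RE| = 37.1, E = R + 37.1·(cos 172.60°, sin 172.60°) = (-11.000, 21.978). RE is perpendicular to EG; with |EG| = 9.9 on the left of RE, G = E + 9.9·(-0.12880, -0.99167) = (-12.275, 12.161). Then |DG| = |G − D| = 17.279.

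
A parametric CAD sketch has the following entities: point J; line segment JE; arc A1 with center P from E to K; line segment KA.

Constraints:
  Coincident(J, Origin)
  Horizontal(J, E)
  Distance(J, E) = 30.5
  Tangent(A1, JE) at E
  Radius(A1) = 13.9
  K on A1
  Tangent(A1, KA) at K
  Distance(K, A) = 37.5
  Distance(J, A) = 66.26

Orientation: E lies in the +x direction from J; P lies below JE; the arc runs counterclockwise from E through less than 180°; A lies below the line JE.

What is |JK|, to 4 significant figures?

28.88

J is at the origin; J and E share the same y with |JE| = 30.5 and E on the +x side, so E = (30.50, 0.000). A1 meets JE tangentially, so PE is at right angles to JE, so P = E + (0, -13.9) = (30.50, -13.90). Since PK ⟂ KA (tangency), |PA| = √(13.9² + 37.5²) = 39.99 regardless of where K sits on A1. So A lies on both circle(J, 66.26) and circle(P, 39.99); the below-JE intersection is A = (40.15, -52.71). K is the foot of the tangent from A: K = (19.02, -21.73).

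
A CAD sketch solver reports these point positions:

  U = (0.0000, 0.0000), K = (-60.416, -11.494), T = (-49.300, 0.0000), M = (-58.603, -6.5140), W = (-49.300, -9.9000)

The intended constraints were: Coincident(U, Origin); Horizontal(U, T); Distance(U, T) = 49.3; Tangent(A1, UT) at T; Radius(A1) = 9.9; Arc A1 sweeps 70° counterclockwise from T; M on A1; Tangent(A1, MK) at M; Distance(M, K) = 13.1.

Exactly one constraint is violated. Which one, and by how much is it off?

Distance(M, K) = 13.1 — off by 7.80.

U = (0.00, 0.00) ✓; U.y = 0.00, T.y = 0.00 ✓; |UT| = 49.30 ✓; ∠(WT, TU) = 90.00° ✓; |WT| = 9.900 ✓; bearing(W→M) − bearing(W→T) = 70.00° ✓; |WM| = 9.900 ✓; ∠(WM, MK) = 90.00° ✓; |MK| = 5.300 ✗.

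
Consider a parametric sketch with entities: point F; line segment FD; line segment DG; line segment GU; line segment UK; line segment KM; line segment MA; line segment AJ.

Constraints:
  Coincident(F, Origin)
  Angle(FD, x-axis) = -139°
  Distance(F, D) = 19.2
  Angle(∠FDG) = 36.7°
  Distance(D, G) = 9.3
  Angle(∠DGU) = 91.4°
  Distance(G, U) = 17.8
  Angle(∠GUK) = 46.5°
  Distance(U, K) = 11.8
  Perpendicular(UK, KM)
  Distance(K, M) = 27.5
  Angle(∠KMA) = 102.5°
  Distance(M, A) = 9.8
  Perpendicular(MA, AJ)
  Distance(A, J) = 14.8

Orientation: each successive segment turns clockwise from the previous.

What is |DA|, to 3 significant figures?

28.5

UK ⟂ KM, so KM runs at 126°; with |KM| = 27.5, M = (-20.6, 8.62). ∠KMA = 102.5° gives MA at 48.1° from the x-axis; with |MA| = 9.8, A = (-14.1, 15.9). Then |DA| = |A − D| = 28.5.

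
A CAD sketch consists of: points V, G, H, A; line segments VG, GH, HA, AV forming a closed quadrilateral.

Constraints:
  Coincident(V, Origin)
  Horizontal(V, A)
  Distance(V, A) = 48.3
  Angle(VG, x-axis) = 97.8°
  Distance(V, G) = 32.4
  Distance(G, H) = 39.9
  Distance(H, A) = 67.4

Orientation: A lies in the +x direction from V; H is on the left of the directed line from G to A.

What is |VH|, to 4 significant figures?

65.82

Checks: V.y = 0.00, A.y = 0.00 ✓; |GH| = 39.90 ✓; |HA| = 67.40 ✓.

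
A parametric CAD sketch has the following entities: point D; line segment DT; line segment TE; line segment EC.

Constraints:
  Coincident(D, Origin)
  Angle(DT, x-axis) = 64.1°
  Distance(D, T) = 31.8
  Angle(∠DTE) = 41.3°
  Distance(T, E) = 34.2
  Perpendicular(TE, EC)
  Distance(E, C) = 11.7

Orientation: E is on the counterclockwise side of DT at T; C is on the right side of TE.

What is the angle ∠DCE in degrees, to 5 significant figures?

17.505°

D is at the origin; DT runs at 64.1° with length 31.8, so T = 31.8·(cos 64.1°, sin 64.1°) = (13.890, 28.606). ∠DTE = 41.3°, so TE runs at 64.1° + (180° − 41.3°) = 202.80° from the x-axis; with |TE| = 34.2, E = T + 34.2·(cos 202.80°, sin 202.80°) = (-17.637, 15.353). TE is perpendicular to EC; with |EC| = 11.7 on the right of TE, C = E + 11.7·(-0.38752, 0.92186) = (-22.171, 26.139). Then cos ∠DCE = CD·CE / (|CD||CE|), giving 17.505°.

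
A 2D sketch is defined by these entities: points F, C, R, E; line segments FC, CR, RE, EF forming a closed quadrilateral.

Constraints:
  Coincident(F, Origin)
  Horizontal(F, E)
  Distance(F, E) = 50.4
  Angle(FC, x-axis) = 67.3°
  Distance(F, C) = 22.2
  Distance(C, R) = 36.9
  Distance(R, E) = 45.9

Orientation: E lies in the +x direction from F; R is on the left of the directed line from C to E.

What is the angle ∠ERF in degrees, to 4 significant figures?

57.05°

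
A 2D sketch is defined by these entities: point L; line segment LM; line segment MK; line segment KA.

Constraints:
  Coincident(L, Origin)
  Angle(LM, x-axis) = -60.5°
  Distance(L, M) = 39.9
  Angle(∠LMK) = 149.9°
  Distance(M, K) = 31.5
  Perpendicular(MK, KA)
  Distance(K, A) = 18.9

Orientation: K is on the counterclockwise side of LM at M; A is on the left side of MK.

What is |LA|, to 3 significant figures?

66.0

L is at the origin; LM runs at -60.5° with length 39.9, so M = 39.9·(cos -60.5°, sin -60.5°) = (19.6, -34.7). ∠LMK = 149.9°, so MK runs at -60.5° + (180° − 149.9°) = -30.4° from the x-axis; with |MK| = 31.5, K = M + 31.5·(cos -30.4°, sin -30.4°) = (46.8, -50.7). The perpendicularity gives KA at right angles to MK; with |KA| = 18.9 on the left of MK, A = K + 18.9·(0.506, 0.863) = (56.4, -34.4). Then |LA| = |A − L| = 66.0.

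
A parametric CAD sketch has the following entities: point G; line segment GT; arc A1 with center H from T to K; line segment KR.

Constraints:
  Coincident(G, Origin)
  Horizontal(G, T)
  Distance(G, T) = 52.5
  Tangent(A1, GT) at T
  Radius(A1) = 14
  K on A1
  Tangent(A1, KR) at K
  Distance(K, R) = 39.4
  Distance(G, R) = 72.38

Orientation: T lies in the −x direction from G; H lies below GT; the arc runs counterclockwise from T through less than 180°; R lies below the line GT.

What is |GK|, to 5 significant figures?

68.059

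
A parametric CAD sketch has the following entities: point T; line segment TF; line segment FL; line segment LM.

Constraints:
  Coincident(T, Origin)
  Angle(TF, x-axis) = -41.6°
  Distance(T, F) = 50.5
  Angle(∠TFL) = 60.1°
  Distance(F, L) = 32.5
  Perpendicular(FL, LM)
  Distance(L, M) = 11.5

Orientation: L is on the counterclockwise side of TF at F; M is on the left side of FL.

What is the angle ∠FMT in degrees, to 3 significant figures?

96.7°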